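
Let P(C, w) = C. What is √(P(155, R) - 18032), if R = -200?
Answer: I*√17877 ≈ 133.7*I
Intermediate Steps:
√(P(155, R) - 18032) = √(155 - 18032) = √(-17877) = I*√17877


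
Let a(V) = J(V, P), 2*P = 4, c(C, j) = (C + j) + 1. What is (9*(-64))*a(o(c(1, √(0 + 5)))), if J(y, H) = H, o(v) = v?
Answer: -1152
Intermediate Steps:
c(C, j) = 1 + C + j
P = 2 (P = (½)*4 = 2)
a(V) = 2
(9*(-64))*a(o(c(1, √(0 + 5)))) = (9*(-64))*2 = -576*2 = -1152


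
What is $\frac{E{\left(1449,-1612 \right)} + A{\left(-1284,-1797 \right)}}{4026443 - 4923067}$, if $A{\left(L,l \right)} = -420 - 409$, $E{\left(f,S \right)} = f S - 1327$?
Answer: $\frac{292243}{112078} \approx 2.6075$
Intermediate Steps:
$E{\left(f,S \right)} = -1327 + S f$ ($E{\left(f,S \right)} = S f - 1327 = -1327 + S f$)
$A{\left(L,l \right)} = -829$
$\frac{E{\left(1449,-1612 \right)} + A{\left(-1284,-1797 \right)}}{4026443 - 4923067} = \frac{\left(-1327 - 2335788\right) - 829}{4026443 - 4923067} = \frac{\left(-1327 - 2335788\right) - 829}{-896624} = \left(-2337115 - 829\right) \left(- \frac{1}{896624}\right) = \left(-2337944\right) \left(- \frac{1}{896624}\right) = \frac{292243}{112078}$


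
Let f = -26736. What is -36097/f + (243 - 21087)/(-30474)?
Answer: 92072509/45264048 ≈ 2.0341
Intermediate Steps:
-36097/f + (243 - 21087)/(-30474) = -36097/(-26736) + (243 - 21087)/(-30474) = -36097*(-1/26736) - 20844*(-1/30474) = 36097/26736 + 1158/1693 = 92072509/45264048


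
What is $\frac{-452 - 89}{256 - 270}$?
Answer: $\frac{541}{14} \approx 38.643$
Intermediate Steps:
$\frac{-452 - 89}{256 - 270} = - \frac{541}{-14} = \left(-541\right) \left(- \frac{1}{14}\right) = \frac{541}{14}$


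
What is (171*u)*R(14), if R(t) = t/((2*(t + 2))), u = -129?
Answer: -154413/16 ≈ -9650.8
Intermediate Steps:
R(t) = t/(4 + 2*t) (R(t) = t/((2*(2 + t))) = t/(4 + 2*t))
(171*u)*R(14) = (171*(-129))*((1/2)*14/(2 + 14)) = -22059*14/(2*16) = -22059*7/16 = -154413/16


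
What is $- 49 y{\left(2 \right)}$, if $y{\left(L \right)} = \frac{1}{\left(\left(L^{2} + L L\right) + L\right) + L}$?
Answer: $- \frac{49}{12} \approx -4.0833$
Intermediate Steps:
$y{\left(L \right)} = \frac{1}{2 L + 2 L^{2}}$ ($y{\left(L \right)} = \frac{1}{\left(\left(L^{2} + L^{2}\right) + L\right) + L} = \frac{1}{\left(2 L^{2} + L\right) + L} = \frac{1}{\left(L + 2 L^{2}\right) + L} = \frac{1}{2 L + 2 L^{2}}$)
$- 49 y{\left(2 \right)} = - 49 \frac{1}{2 \cdot 2 \left(1 + 2\right)} = - 49 \cdot \frac{1}{2} \cdot \frac{1}{2} \cdot \frac{1}{3} = \left(-49\right) \frac{1}{12} = - \frac{49}{12}$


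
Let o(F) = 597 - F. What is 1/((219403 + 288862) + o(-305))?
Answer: 1/509167 ≈ 1.9640e-6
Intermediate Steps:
1/((219403 + 288862) + o(-305)) = 1/((219403 + 288862) + (597 - 1*(-305))) = 1/(508265 + (597 + 305)) = 1/(508265 + 902) = 1/509167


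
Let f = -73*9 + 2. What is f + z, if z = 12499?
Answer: 11844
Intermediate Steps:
f = -655 (f = -657 + 2 = -655)
f + z = -655 + 12499 = 11844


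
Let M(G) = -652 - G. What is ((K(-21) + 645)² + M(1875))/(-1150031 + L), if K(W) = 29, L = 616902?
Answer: -451749/533129 ≈ -0.84735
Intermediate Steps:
((K(-21) + 645)² + M(1875))/(-1150031 + L) = ((29 + 645)² + (-652 - 1*1875))/(-1150031 + 616902) = (674² + (-652 - 1875))/(-533129) = (454276 - 2527)*(-1/533129) = 451749*(-1/533129) = -451749/533129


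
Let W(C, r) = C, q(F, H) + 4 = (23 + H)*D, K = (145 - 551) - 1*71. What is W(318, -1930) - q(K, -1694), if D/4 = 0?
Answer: 322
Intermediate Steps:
D = 0 (D = 4*0 = 0)
K = -477 (K = -406 - 71 = -477)
q(F, H) = -4 (q(F, H) = -4 + (23 + H)*0 = -4 + 0 = -4)
W(318, -1930) - q(K, -1694) = 318 - 1*(-4) = 318 + 4 = 322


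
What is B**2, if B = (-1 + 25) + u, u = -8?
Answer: 256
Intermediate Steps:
B = 16 (B = (-1 + 25) - 8 = 24 - 8 = 16)
B**2 = 16**2 = 256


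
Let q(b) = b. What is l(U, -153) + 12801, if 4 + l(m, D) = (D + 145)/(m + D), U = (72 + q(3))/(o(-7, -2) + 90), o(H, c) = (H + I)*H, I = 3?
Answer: 230078207/17979 ≈ 12797.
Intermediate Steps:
o(H, c) = H*(3 + H) (o(H, c) = (H + 3)*H = (3 + H)*H = H*(3 + H))
U = 75/118 (U = (72 + 3)/(-7*(3 - 7) + 90) = 75/(-7*(-4) + 90) = 75/(28 + 90) = 75/118 ≈ 0.63559)
l(m, D) = -4 + (145 + D)/(D + m) (l(m, D) = -4 + (D + 145)/(m + D) = -4 + (145 + D)/(D + m))
l(U, -153) + 12801 = (145 - 4*75/118 - 3*(-153))/(-153 + 75/118) + 12801 = (145 - 150/59 + 459)/(-17979/118) + 12801 = -118/17979*35486/59 + 12801 = -70972/17979 + 12801 = 230078207/17979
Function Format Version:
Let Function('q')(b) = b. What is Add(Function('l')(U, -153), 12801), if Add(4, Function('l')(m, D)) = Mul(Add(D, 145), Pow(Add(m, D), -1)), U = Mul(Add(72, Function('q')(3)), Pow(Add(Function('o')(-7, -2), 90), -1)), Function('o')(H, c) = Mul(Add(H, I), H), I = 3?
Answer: Rational(230078207, 17979) ≈ 12797.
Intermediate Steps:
Function('o')(H, c) = Mul(H, Add(3, H)) (Function('o')(H, c) = Mul(Add(H, 3), H) = Mul(Add(3, H), H) = Mul(H, Add(3, H)))
U = Rational(75, 118) (U = Mul(Add(72, 3), Pow(Add(Mul(-7, Add(3, -7)), 90), -1)) = Mul(75, Pow(Add(Mul(-7, -4), 90), -1)) = Mul(75, Pow(Add(28, 90), -1)) = Mul(75, Pow(118, -1)) = Mul(75, Rational(1, 118)) = Rational(75, 118) ≈ 0.63559)
Function('l')(m, D) = Add(-4, Mul(Pow(Add(D, m), -1), Add(145, D))) (Function('l')(m, D) = Add(-4, Mul(Add(D, 145), Pow(Add(m, D), -1))) = Add(-4, Mul(Add(145, D), Pow(Add(D, m), -1))) = Add(-4, Mul(Pow(Add(D, m), -1), Add(145, D))))
Add(Function('l')(U, -153), 12801) = Add(Mul(Pow(Add(-153, Rational(75, 118)), -1), Add(145, Mul(-4, Rational(75, 118)), Mul(-3, -153))), 12801) = Add(Mul(Pow(Rational(-17979, 118), -1), Add(145, Rational(-150, 59), 459)), 12801) = Add(Mul(Rational(-118, 17979), Rational(35486, 59)), 12801) = Add(Rational(-70972, 17979), 12801) = Rational(230078207, 17979)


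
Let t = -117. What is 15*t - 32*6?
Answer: -1947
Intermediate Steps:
15*t - 32*6 = 15*(-117) - 32*6 = -1755 - 192 = -1947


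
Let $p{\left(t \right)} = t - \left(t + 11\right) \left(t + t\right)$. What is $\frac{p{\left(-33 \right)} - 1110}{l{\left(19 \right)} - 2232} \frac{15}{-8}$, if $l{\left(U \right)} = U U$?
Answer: $- \frac{38925}{14968} \approx -2.6005$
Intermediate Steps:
$l{\left(U \right)} = U^{2}$
$p{\left(t \right)} = t - 2 t \left(11 + t\right)$ ($p{\left(t \right)} = t - \left(11 + t\right) 2 t = t - 2 t \left(11 + t\right)$)
$\frac{p{\left(-33 \right)} - 1110}{l{\left(19 \right)} - 2232} \frac{15}{-8} = \frac{\left(-1\right) \left(-33\right) \left(21 + 2 \left(-33\right)\right) - 1110}{19^{2} - 2232} \frac{15}{-8} = \frac{\left(-1\right) \left(-33\right) \left(21 - 66\right) - 1110}{361 - 2232} \cdot 15 \left(- \frac{1}{8}\right) = \frac{\left(-1\right) \left(-33\right) \left(-45\right) - 1110}{-1871} \left(- \frac{15}{8}\right) = \left(-1485 - 1110\right) \left(- \frac{1}{1871}\right) \left(- \frac{15}{8}\right) = \left(-2595\right) \left(- \frac{1}{1871}\right) \left(- \frac{15}{8}\right) = \frac{2595}{1871} \left(- \frac{15}{8}\right) = - \frac{38925}{14968}$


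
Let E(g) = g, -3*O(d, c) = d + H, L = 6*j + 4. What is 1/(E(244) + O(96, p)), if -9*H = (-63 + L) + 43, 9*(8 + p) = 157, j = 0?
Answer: 27/5708 ≈ 0.0047302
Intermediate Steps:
L = 4 (L = 6*0 + 4 = 0 + 4 = 4)
p = 85/9 (p = -8 + (1/9)*157 = -8 + 157/9 = 85/9 ≈ 9.4444)
H = 16/9 (H = -((-63 + 4) + 43)/9 = -(-59 + 43)/9 = -1/9*(-16) = 16/9 ≈ 1.7778)
O(d, c) = -16/27 - d/3 (O(d, c) = -(d + 16/9)/3 = -(16/9 + d)/3 = -16/27 - d/3)
1/(E(244) + O(96, p)) = 1/(244 + (-16/27 - 1/3*96)) = 1/(244 + (-16/27 - 32)) = 1/(244 - 880/27) = 1/(5708/27) = 27/5708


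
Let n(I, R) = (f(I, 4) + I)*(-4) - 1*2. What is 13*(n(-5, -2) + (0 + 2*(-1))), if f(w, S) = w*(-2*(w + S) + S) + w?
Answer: 2028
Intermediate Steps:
f(w, S) = w + w*(-S - 2*w) (f(w, S) = w*(-2*(S + w) + S) + w = w*((-2*S - 2*w) + S) + w = w*(-S - 2*w) + w = w + w*(-S - 2*w))
n(I, R) = -2 - 4*I - 4*I*(-3 - 2*I) (n(I, R) = (I*(1 - 1*4 - 2*I) + I)*(-4) - 1*2 = (I*(1 - 4 - 2*I) + I)*(-4) - 2 = (I*(-3 - 2*I) + I)*(-4) - 2 = (I + I*(-3 - 2*I))*(-4) - 2 = (-4*I - 4*I*(-3 - 2*I)) - 2 = -2 - 4*I - 4*I*(-3 - 2*I))
13*(n(-5, -2) + (0 + 2*(-1))) = 13*((-2 + 8*(-5) + 8*(-5)²) + (0 + 2*(-1))) = 13*((-2 - 40 + 8*25) + (0 - 2)) = 13*((-2 - 40 + 200) - 2) = 13*(158 - 2) = 13*156 = 2028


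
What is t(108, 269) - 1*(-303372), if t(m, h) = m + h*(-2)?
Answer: 302942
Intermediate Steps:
t(m, h) = m - 2*h
t(108, 269) - 1*(-303372) = (108 - 2*269) - 1*(-303372) = (108 - 538) + 303372 = -430 + 303372 = 302942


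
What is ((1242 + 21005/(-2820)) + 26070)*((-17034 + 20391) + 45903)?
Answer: 63216043535/47 ≈ 1.3450e+9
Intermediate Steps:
((1242 + 21005/(-2820)) + 26070)*((-17034 + 20391) + 45903) = ((1242 + 21005*(-1/2820)) + 26070)*(3357 + 45903) = ((1242 - 4201/564) + 26070)*49260 = (696287/564 + 26070)*49260 = (15399767/564)*49260 = 63216043535/47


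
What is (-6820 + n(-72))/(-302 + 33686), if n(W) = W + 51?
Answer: -6841/33384 ≈ -0.20492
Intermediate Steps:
n(W) = 51 + W
(-6820 + n(-72))/(-302 + 33686) = (-6820 + (51 - 72))/(-302 + 33686) = (-6820 - 21)/33384 = -6841*1/33384 = -6841/33384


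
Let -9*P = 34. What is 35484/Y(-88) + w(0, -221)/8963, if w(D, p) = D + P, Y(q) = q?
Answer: -715597705/1774674 ≈ -403.23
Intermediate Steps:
P = -34/9 (P = -⅑*34 = -34/9 ≈ -3.7778)
w(D, p) = -34/9 + D (w(D, p) = D - 34/9 = -34/9 + D)
35484/Y(-88) + w(0, -221)/8963 = 35484/(-88) + (-34/9 + 0)/8963 = 35484*(-1/88) - 34/9*1/8963 = -8871/22 - 34/80667 = -715597705/1774674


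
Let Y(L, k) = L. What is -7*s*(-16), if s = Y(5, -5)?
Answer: 560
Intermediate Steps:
s = 5
-7*s*(-16) = -7*5*(-16) = -35*(-16) = 560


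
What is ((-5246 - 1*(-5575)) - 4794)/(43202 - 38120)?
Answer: -4465/5082 ≈ -0.87859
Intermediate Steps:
((-5246 - 1*(-5575)) - 4794)/(43202 - 38120) = ((-5246 + 5575) - 4794)/5082 = (329 - 4794)*(1/5082) = -4465*1/5082 = -4465/5082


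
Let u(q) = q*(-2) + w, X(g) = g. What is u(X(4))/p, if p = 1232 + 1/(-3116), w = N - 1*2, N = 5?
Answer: -15580/3838911 ≈ -0.0040584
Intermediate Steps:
w = 3 (w = 5 - 1*2 = 5 - 2 = 3)
p = 3838911/3116 (p = 1232 - 1/3116 = 3838911/3116 ≈ 1232.0)
u(q) = 3 - 2*q (u(q) = q*(-2) + 3 = -2*q + 3 = 3 - 2*q)
u(X(4))/p = (3 - 2*4)/(3838911/3116) = (3 - 8)*(3116/3838911) = -5*3116/3838911 = -15580/3838911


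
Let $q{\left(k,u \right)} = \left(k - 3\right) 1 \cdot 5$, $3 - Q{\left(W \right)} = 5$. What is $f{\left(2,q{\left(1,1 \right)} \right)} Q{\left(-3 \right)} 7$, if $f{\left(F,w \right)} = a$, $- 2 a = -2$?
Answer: $-14$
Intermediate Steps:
$Q{\left(W \right)} = -2$ ($Q{\left(W \right)} = 3 - 5 = -2$)
$q{\left(k,u \right)} = -15 + 5 k$ ($q{\left(k,u \right)} = \left(-3 + k\right) 1 \cdot 5 = \left(-3 + k\right) 5 = -15 + 5 k$)
$a = 1$ ($a = \left(- \frac{1}{2}\right) \left(-2\right) = 1$)
$f{\left(F,w \right)} = 1$
$f{\left(2,q{\left(1,1 \right)} \right)} Q{\left(-3 \right)} 7 = 1 \left(-2\right) 7 = \left(-2\right) 7 = -14$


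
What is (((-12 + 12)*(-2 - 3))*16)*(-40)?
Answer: 0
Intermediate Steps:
(((-12 + 12)*(-2 - 3))*16)*(-40) = ((0*(-5))*16)*(-40) = (0*16)*(-40) = 0*(-40) = 0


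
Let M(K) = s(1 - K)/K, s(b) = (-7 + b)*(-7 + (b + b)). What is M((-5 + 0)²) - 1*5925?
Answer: -29284/5 ≈ -5856.8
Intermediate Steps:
s(b) = (-7 + b)*(-7 + 2*b)
M(K) = (28 + 2*(1 - K)² + 21*K)/K (M(K) = (49 - 21*(1 - K) + 2*(1 - K)²)/K = (49 + (-21 + 21*K) + 2*(1 - K)²)/K = (28 + 2*(1 - K)² + 21*K)/K)
M((-5 + 0)²) - 1*5925 = (17 + 2*(-5 + 0)² + 30/((-5 + 0)²)) - 1*5925 = (17 + 2*(-5)² + 30/((-5)²)) - 5925 = (17 + 2*25 + 30/25) - 5925 = (17 + 50 + 30*(1/25)) - 5925 = (17 + 50 + 6/5) - 5925 = 341/5 - 5925 = -29284/5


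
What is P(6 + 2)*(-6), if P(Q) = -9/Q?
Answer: 27/4 ≈ 6.7500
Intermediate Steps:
P(6 + 2)*(-6) = -9/(6 + 2)*(-6) = -9/8*(-6) = 27/4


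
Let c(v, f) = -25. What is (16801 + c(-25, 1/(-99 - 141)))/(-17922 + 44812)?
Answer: 8388/13445 ≈ 0.62387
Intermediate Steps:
(16801 + c(-25, 1/(-99 - 141)))/(-17922 + 44812) = (16801 - 25)/(-17922 + 44812) = 16776/26890 = 16776*(1/26890) = 8388/13445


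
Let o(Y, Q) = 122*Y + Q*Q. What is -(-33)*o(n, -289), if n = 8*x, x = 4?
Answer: 2885025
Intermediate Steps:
n = 32 (n = 8*4 = 32)
o(Y, Q) = Q² + 122*Y (o(Y, Q) = 122*Y + Q² = Q² + 122*Y)
-(-33)*o(n, -289) = -(-33)*((-289)² + 122*32) = -(-33)*(83521 + 3904) = -(-33)*87425 = -1*(-2885025) = 2885025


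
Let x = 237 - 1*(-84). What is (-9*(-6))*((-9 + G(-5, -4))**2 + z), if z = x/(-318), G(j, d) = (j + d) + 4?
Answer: 558063/53 ≈ 10529.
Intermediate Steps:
x = 321 (x = 237 + 84 = 321)
G(j, d) = 4 + d + j (G(j, d) = (d + j) + 4 = 4 + d + j)
z = -107/106 (z = 321/(-318) = 321*(-1/318) = -107/106 ≈ -1.0094)
(-9*(-6))*((-9 + G(-5, -4))**2 + z) = (-9*(-6))*((-9 + (4 - 4 - 5))**2 - 107/106) = 54*((-9 - 5)**2 - 107/106) = 54*((-14)**2 - 107/106) = 54*(196 - 107/106) = 54*(20669/106) = 558063/53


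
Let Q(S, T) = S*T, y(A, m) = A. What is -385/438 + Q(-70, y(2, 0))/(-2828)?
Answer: -36695/44238 ≈ -0.82949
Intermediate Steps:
-385/438 + Q(-70, y(2, 0))/(-2828) = -385/438 - 70*2/(-2828) = -385*1/438 - 140*(-1/2828) = -385/438 + 5/101 = -36695/44238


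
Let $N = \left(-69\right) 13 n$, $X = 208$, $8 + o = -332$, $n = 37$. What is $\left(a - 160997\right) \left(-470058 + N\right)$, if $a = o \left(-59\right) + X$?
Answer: $70821447063$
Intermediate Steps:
$o = -340$ ($o = -8 - 332 = -340$)
$N = -33189$ ($N = \left(-69\right) 13 \cdot 37 = \left(-897\right) 37 = -33189$)
$a = 20268$ ($a = \left(-340\right) \left(-59\right) + 208 = 20060 + 208 = 20268$)
$\left(a - 160997\right) \left(-470058 + N\right) = \left(20268 - 160997\right) \left(-470058 - 33189\right) = \left(-140729\right) \left(-503247\right) = 70821447063$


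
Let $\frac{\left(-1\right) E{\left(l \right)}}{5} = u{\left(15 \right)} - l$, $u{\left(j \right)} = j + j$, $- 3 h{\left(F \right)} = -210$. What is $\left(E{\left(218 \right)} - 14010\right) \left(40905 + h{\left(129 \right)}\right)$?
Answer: $-535543250$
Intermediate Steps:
$h{\left(F \right)} = 70$ ($h{\left(F \right)} = \left(- \frac{1}{3}\right) \left(-210\right) = 70$)
$u{\left(j \right)} = 2 j$
$E{\left(l \right)} = -150 + 5 l$ ($E{\left(l \right)} = - 5 \left(2 \cdot 15 - l\right) = - 5 \left(30 - l\right) = -150 + 5 l$)
$\left(E{\left(218 \right)} - 14010\right) \left(40905 + h{\left(129 \right)}\right) = \left(\left(-150 + 5 \cdot 218\right) - 14010\right) \left(40905 + 70\right) = \left(\left(-150 + 1090\right) - 14010\right) 40975 = \left(940 - 14010\right) 40975 = \left(-13070\right) 40975 = -535543250$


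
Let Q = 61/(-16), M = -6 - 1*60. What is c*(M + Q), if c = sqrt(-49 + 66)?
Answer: -1117*sqrt(17)/16 ≈ -287.84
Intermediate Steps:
M = -66 (M = -6 - 60 = -66)
Q = -61/16 (Q = 61*(-1/16) = -61/16 ≈ -3.8125)
c = sqrt(17) ≈ 4.1231
c*(M + Q) = sqrt(17)*(-66 - 61/16) = sqrt(17)*(-1117/16) = -1117*sqrt(17)/16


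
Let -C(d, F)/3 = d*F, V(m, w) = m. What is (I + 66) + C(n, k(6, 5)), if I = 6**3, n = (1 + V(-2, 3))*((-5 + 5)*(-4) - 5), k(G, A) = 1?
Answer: 267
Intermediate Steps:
n = 5 (n = (1 - 2)*((-5 + 5)*(-4) - 5) = -(0*(-4) - 5) = -(0 - 5) = -1*(-5) = 5)
C(d, F) = -3*F*d (C(d, F) = -3*d*F = -3*F*d)
I = 216
(I + 66) + C(n, k(6, 5)) = (216 + 66) - 3*1*5 = 282 - 15 = 267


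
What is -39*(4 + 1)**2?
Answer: -975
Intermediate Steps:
-39*(4 + 1)**2 = -39*5**2 = -39*25 = -975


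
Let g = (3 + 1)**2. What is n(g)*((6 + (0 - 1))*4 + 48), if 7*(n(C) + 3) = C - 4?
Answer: -612/7 ≈ -87.429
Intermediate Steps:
g = 16 (g = 4**2 = 16)
n(C) = -25/7 + C/7 (n(C) = -3 + (C - 4)/7 = -3 + (-4 + C)/7 = -3 + (-4/7 + C/7) = -25/7 + C/7)
n(g)*((6 + (0 - 1))*4 + 48) = (-25/7 + (1/7)*16)*((6 + (0 - 1))*4 + 48) = (-25/7 + 16/7)*((6 - 1)*4 + 48) = -9*(5*4 + 48)/7 = -9*(20 + 48)/7 = -9/7*68 = -612/7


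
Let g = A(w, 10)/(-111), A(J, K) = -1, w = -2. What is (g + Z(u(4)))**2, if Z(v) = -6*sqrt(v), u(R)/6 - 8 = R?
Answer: 31936033/12321 - 24*sqrt(2)/37 ≈ 2591.1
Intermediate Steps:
u(R) = 48 + 6*R
g = 1/111 (g = -1/(-111) = -1*(-1/111) = 1/111 ≈ 0.0090090)
(g + Z(u(4)))**2 = (1/111 - 6*sqrt(48 + 6*4))**2 = (1/111 - 6*sqrt(48 + 24))**2 = (1/111 - 36*sqrt(2))**2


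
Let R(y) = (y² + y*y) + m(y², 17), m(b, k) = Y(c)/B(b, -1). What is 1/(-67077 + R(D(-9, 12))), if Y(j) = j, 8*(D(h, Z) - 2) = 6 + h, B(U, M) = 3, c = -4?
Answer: -96/6439013 ≈ -1.4909e-5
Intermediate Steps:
D(h, Z) = 11/4 + h/8 (D(h, Z) = 2 + (6 + h)/8 = 2 + (¾ + h/8) = 11/4 + h/8)
m(b, k) = -4/3
R(y) = -4/3 + 2*y² (R(y) = (y² + y*y) - 4/3 = (y² + y²) - 4/3 = 2*y² - 4/3 = -4/3 + 2*y²)
1/(-67077 + R(D(-9, 12))) = 1/(-67077 + (-4/3 + 2*(11/4 + (⅛)*(-9))²)) = 1/(-67077 + (-4/3 + 2*(11/4 - 9/8)²)) = 1/(-67077 + (-4/3 + 2*(13/8)²)) = 1/(-67077 + (-4/3 + 2*(169/64))) = 1/(-67077 + (-4/3 + 169/32)) = 1/(-67077 + 379/96) = 1/(-6439013/96) = -96/6439013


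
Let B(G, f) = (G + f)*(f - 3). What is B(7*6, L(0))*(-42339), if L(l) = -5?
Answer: 12532344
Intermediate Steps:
B(G, f) = (-3 + f)*(G + f) (B(G, f) = (G + f)*(-3 + f) = (-3 + f)*(G + f))
B(7*6, L(0))*(-42339) = ((-5)² - 21*6 - 3*(-5) + (7*6)*(-5))*(-42339) = (25 - 3*42 + 15 + 42*(-5))*(-42339) = (25 - 126 + 15 - 210)*(-42339) = -296*(-42339) = 12532344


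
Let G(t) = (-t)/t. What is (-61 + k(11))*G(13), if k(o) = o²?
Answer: -60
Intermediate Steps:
G(t) = -1
(-61 + k(11))*G(13) = (-61 + 11²)*(-1) = (-61 + 121)*(-1) = 60*(-1) = -60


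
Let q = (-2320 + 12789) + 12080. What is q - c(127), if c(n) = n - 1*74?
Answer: 22496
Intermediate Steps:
c(n) = -74 + n (c(n) = n - 74 = -74 + n)
q = 22549 (q = 10469 + 12080 = 22549)
q - c(127) = 22549 - (-74 + 127) = 22549 - 1*53 = 22549 - 53 = 22496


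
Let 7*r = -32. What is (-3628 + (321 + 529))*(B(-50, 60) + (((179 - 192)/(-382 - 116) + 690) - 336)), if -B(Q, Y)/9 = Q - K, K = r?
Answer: -1231307293/581 ≈ -2.1193e+6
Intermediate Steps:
r = -32/7 (r = (⅐)*(-32) = -32/7 ≈ -4.5714)
K = -32/7 ≈ -4.5714
B(Q, Y) = -288/7 - 9*Q (B(Q, Y) = -9*(Q - 1*(-32/7)) = -9*(Q + 32/7) = -9*(32/7 + Q) = -288/7 - 9*Q)
(-3628 + (321 + 529))*(B(-50, 60) + (((179 - 192)/(-382 - 116) + 690) - 336)) = (-3628 + (321 + 529))*((-288/7 - 9*(-50)) + (((179 - 192)/(-382 - 116) + 690) - 336)) = (-3628 + 850)*((-288/7 + 450) + ((-13/(-498) + 690) - 336)) = -2778*(2862/7 + ((-13*(-1/498) + 690) - 336)) = -2778*(2862/7 + ((13/498 + 690) - 336)) = -2778*(2862/7 + (343633/498 - 336)) = -2778*(2862/7 + 176305/498) = -2778*2659411/3486 = -1231307293/581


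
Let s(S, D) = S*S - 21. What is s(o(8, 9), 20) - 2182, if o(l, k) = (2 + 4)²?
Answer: -907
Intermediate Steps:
o(l, k) = 36 (o(l, k) = 6² = 36)
s(S, D) = -21 + S² (s(S, D) = S² - 21 = -21 + S²)
s(o(8, 9), 20) - 2182 = (-21 + 36²) - 2182 = (-21 + 1296) - 2182 = 1275 - 2182 = -907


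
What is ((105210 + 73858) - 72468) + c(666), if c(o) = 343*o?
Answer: 335038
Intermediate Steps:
((105210 + 73858) - 72468) + c(666) = ((105210 + 73858) - 72468) + 343*666 = (179068 - 72468) + 228438 = 106600 + 228438 = 335038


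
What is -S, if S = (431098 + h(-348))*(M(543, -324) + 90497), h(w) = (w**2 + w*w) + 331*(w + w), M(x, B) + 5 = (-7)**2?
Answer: -40103325130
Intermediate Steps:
M(x, B) = 44 (M(x, B) = -5 + (-7)**2 = -5 + 49 = 44)
h(w) = 2*w**2 + 662*w (h(w) = (w**2 + w**2) + 331*(2*w) = 2*w**2 + 662*w)
S = 40103325130 (S = (431098 + 2*(-348)*(331 - 348))*(44 + 90497) = (431098 + 2*(-348)*(-17))*90541 = (431098 + 11832)*90541 = 442930*90541 = 40103325130)
-S = -1*40103325130 = -40103325130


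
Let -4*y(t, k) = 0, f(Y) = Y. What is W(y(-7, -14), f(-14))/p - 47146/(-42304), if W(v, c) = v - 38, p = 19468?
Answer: 114528847/102946784 ≈ 1.1125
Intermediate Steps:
y(t, k) = 0 (y(t, k) = -1/4*0 = 0)
W(v, c) = -38 + v
W(y(-7, -14), f(-14))/p - 47146/(-42304) = (-38 + 0)/19468 - 47146/(-42304) = -38*1/19468 - 47146*(-1/42304) = -19/9734 + 23573/21152 = 114528847/102946784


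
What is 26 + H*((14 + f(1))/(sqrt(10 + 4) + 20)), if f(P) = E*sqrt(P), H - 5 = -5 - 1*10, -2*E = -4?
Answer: 3418/193 + 80*sqrt(14)/193 ≈ 19.261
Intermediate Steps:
E = 2 (E = -1/2*(-4) = 2)
H = -10 (H = 5 + (-5 - 1*10) = 5 + (-5 - 10) = 5 - 15 = -10)
f(P) = 2*sqrt(P)
26 + H*((14 + f(1))/(sqrt(10 + 4) + 20)) = 26 - 10*(14 + 2*sqrt(1))/(sqrt(10 + 4) + 20) = 26 - 10*(14 + 2*1)/(sqrt(14) + 20) = 26 - 10*(14 + 2)/(20 + sqrt(14)) = 26 - 160/(20 + sqrt(14))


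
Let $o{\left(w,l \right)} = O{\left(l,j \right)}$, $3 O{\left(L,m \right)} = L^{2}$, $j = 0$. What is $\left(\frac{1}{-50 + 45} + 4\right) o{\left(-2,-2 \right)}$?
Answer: $\frac{76}{15} \approx 5.0667$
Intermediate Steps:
$O{\left(L,m \right)} = \frac{L^{2}}{3}$
$o{\left(w,l \right)} = \frac{l^{2}}{3}$
$\left(\frac{1}{-50 + 45} + 4\right) o{\left(-2,-2 \right)} = \left(\frac{1}{-50 + 45} + 4\right) \frac{\left(-2\right)^{2}}{3} = \left(\frac{1}{-5} + 4\right) \frac{1}{3} \cdot 4 = \left(- \frac{1}{5} + 4\right) \frac{4}{3} = \frac{19}{5} \cdot \frac{4}{3} = \frac{76}{15}$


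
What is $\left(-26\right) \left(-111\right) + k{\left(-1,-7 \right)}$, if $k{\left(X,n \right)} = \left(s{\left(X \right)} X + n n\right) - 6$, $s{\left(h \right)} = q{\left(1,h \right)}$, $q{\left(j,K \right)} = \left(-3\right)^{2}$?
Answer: $2920$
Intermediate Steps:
$q{\left(j,K \right)} = 9$
$s{\left(h \right)} = 9$
$k{\left(X,n \right)} = -6 + n^{2} + 9 X$ ($k{\left(X,n \right)} = \left(9 X + n n\right) - 6 = \left(9 X + n^{2}\right) - 6 = \left(n^{2} + 9 X\right) - 6 = -6 + n^{2} + 9 X$)
$\left(-26\right) \left(-111\right) + k{\left(-1,-7 \right)} = \left(-26\right) \left(-111\right) + \left(-6 + \left(-7\right)^{2} + 9 \left(-1\right)\right) = 2886 - -34 = 2886 + 34 = 2920$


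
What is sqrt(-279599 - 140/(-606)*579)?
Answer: 9*I*sqrt(35195369)/101 ≈ 528.64*I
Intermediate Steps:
sqrt(-279599 - 140/(-606)*579) = sqrt(-279599 - 140*(-1/606)*579) = sqrt(-279599 + (70/303)*579) = sqrt(-279599 + 13510/101) = sqrt(-28225989/101) = 9*I*sqrt(35195369)/101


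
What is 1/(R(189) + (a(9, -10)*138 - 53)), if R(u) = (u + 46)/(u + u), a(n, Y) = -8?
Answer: -378/437111 ≈ -0.00086477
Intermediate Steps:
R(u) = (46 + u)/(2*u) (R(u) = (46 + u)/((2*u)) = (46 + u)*(1/(2*u)) = (46 + u)/(2*u))
1/(R(189) + (a(9, -10)*138 - 53)) = 1/((½)*(46 + 189)/189 + (-8*138 - 53)) = 1/((½)*(1/189)*235 + (-1104 - 53)) = 1/(235/378 - 1157) = 1/(-437111/378) = -378/437111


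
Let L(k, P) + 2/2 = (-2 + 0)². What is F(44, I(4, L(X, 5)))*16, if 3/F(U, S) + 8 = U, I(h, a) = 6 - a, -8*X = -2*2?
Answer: 4/3 ≈ 1.3333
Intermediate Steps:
X = ½ (X = -(-1)*2/4 = -⅛*(-4) = ½ ≈ 0.50000)
L(k, P) = 3 (L(k, P) = -1 + (-2 + 0)² = -1 + (-2)² = -1 + 4 = 3)
F(U, S) = 3/(-8 + U)
F(44, I(4, L(X, 5)))*16 = (3/(-8 + 44))*16 = (3/36)*16 = (3*(1/36))*16 = (1/12)*16 = 4/3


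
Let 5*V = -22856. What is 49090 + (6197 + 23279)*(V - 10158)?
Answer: -2170544046/5 ≈ -4.3411e+8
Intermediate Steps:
V = -22856/5 (V = (⅕)*(-22856) = -22856/5 ≈ -4571.2)
49090 + (6197 + 23279)*(V - 10158) = 49090 + (6197 + 23279)*(-22856/5 - 10158) = 49090 + 29476*(-73646/5) = 49090 - 2170789496/5 = -2170544046/5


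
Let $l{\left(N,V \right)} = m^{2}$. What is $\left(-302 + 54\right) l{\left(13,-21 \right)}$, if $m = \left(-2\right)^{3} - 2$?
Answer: $-24800$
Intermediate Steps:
$m = -10$ ($m = -8 - 2 = -10$)
$l{\left(N,V \right)} = 100$ ($l{\left(N,V \right)} = \left(-10\right)^{2} = 100$)
$\left(-302 + 54\right) l{\left(13,-21 \right)} = \left(-302 + 54\right) 100 = \left(-248\right) 100 = -24800$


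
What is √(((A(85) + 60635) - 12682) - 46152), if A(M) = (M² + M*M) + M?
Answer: 4*√1021 ≈ 127.81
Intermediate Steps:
A(M) = M + 2*M² (A(M) = (M² + M²) + M = 2*M² + M = M + 2*M²)
√(((A(85) + 60635) - 12682) - 46152) = √(((85*(1 + 2*85) + 60635) - 12682) - 46152) = √(((85*(1 + 170) + 60635) - 12682) - 46152) = √(((85*171 + 60635) - 12682) - 46152) = √(((14535 + 60635) - 12682) - 46152) = √((75170 - 12682) - 46152) = √(62488 - 46152) = √16336 = 4*√1021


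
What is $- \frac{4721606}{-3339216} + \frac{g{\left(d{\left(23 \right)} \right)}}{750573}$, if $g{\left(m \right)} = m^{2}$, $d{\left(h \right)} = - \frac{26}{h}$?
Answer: $\frac{104151702047551}{73658117840904} \approx 1.414$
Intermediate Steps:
$- \frac{4721606}{-3339216} + \frac{g{\left(d{\left(23 \right)} \right)}}{750573} = - \frac{4721606}{-3339216} + \frac{\left(- \frac{26}{23}\right)^{2}}{750573} = \left(-4721606\right) \left(- \frac{1}{3339216}\right) + \left(\left(-26\right) \frac{1}{23}\right)^{2} \cdot \frac{1}{750573} = \frac{2360803}{1669608} + \left(- \frac{26}{23}\right)^{2} \cdot \frac{1}{750573} = \frac{2360803}{1669608} + \frac{676}{529} \cdot \frac{1}{750573} = \frac{2360803}{1669608} + \frac{676}{397053117} = \frac{104151702047551}{73658117840904}$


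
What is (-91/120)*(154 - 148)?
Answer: -91/20 ≈ -4.5500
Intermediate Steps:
(-91/120)*(154 - 148) = -91*1/120*6 = -91/120*6 = -91/20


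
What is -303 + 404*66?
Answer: 26361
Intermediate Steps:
-303 + 404*66 = -303 + 26664 = 26361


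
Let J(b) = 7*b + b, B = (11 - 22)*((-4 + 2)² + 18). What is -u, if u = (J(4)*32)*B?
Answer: 247808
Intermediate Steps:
B = -242 (B = -11*((-2)² + 18) = -11*(4 + 18) = -11*22 = -242)
J(b) = 8*b
u = -247808 (u = ((8*4)*32)*(-242) = (32*32)*(-242) = 1024*(-242) = -247808)
-u = -1*(-247808) = 247808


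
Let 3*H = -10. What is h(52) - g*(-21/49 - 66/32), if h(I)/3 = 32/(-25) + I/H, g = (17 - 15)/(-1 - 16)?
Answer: -1212207/23800 ≈ -50.933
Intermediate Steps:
H = -10/3 (H = (⅓)*(-10) = -10/3 ≈ -3.3333)
g = -2/17 (g = 2/(-17) = 2*(-1/17) = -2/17 ≈ -0.11765)
h(I) = -96/25 - 9*I/10 (h(I) = 3*(32/(-25) + I/(-10/3)) = 3*(32*(-1/25) + I*(-3/10)) = 3*(-32/25 - 3*I/10) = -96/25 - 9*I/10)
h(52) - g*(-21/49 - 66/32) = (-96/25 - 9/10*52) - (-2)*(-21/49 - 66/32)/17 = (-96/25 - 234/5) - (-2)*(-21*1/49 - 66*1/32)/17 = -1266/25 - (-2)*(-3/7 - 33/16)/17 = -1266/25 - (-2)*(-279)/(17*112) = -1266/25 - 1*279/952 = -1266/25 - 279/952 = -1212207/23800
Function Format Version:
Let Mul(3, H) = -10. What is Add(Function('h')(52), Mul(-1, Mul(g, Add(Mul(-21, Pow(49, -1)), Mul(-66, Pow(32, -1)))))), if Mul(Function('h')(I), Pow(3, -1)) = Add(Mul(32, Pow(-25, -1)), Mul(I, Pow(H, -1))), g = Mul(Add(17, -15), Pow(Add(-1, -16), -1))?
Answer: Rational(-1212207, 23800) ≈ -50.933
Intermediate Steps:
H = Rational(-10, 3) (H = Mul(Rational(1, 3), -10) = Rational(-10, 3) ≈ -3.3333)
g = Rational(-2, 17) (g = Mul(2, Pow(-17, -1)) = Mul(2, Rational(-1, 17)) = Rational(-2, 17) ≈ -0.11765)
Function('h')(I) = Add(Rational(-96, 25), Mul(Rational(-9, 10), I)) (Function('h')(I) = Mul(3, Add(Mul(32, Pow(-25, -1)), Mul(I, Pow(Rational(-10, 3), -1)))) = Mul(3, Add(Mul(32, Rational(-1, 25)), Mul(I, Rational(-3, 10)))) = Mul(3, Add(Rational(-32, 25), Mul(Rational(-3, 10), I))) = Add(Rational(-96, 25), Mul(Rational(-9, 10), I)))
Add(Function('h')(52), Mul(-1, Mul(g, Add(Mul(-21, Pow(49, -1)), Mul(-66, Pow(32, -1)))))) = Add(Add(Rational(-96, 25), Mul(Rational(-9, 10), 52)), Mul(-1, Mul(Rational(-2, 17), Add(Mul(-21, Pow(49, -1)), Mul(-66, Pow(32, -1)))))) = Add(Add(Rational(-96, 25), Rational(-234, 5)), Mul(-1, Mul(Rational(-2, 17), Add(Mul(-21, Rational(1, 49)), Mul(-66, Rational(1, 32)))))) = Add(Rational(-1266, 25), Mul(-1, Mul(Rational(-2, 17), Add(Rational(-3, 7), Rational(-33, 16))))) = Add(Rational(-1266, 25), Mul(-1, Mul(Rational(-2, 17), Rational(-279, 112)))) = Add(Rational(-1266, 25), Mul(-1, Rational(279, 952))) = Add(Rational(-1266, 25), Rational(-279, 952)) = Rational(-1212207, 23800)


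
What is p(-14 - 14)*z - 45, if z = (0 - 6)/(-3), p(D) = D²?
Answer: 1523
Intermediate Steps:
z = 2 (z = -6*(-⅓) = 2)
p(-14 - 14)*z - 45 = (-14 - 14)²*2 - 45 = (-28)²*2 - 45 = 784*2 - 45 = 1568 - 45 = 1523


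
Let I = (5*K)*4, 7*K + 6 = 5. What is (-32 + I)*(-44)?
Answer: 10736/7 ≈ 1533.7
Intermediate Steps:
K = -1/7 (K = -6/7 + (1/7)*5 = -6/7 + 5/7 = -1/7 ≈ -0.14286)
I = -20/7 (I = (5*(-1/7))*4 = -5/7*4 = -20/7 ≈ -2.8571)
(-32 + I)*(-44) = (-32 - 20/7)*(-44) = -244/7*(-44) = 10736/7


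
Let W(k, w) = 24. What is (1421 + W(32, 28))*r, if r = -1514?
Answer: -2187730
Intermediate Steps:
(1421 + W(32, 28))*r = (1421 + 24)*(-1514) = 1445*(-1514) = -2187730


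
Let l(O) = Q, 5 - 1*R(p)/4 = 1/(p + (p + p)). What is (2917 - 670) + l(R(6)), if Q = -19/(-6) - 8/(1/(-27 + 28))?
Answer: 13453/6 ≈ 2242.2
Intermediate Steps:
R(p) = 20 - 4/(3*p) (R(p) = 20 - 4/(p + (p + p)) = 20 - 4/(p + 2*p) = 20 - 4*1/(3*p) = 20 - 4/(3*p))
Q = -29/6 (Q = -19*(-⅙) - 8/(1/1) = 19/6 - 8/1 = 19/6 - 8*1 = 19/6 - 8 = -29/6 ≈ -4.8333)
l(O) = -29/6
(2917 - 670) + l(R(6)) = (2917 - 670) - 29/6 = 2247 - 29/6 = 13453/6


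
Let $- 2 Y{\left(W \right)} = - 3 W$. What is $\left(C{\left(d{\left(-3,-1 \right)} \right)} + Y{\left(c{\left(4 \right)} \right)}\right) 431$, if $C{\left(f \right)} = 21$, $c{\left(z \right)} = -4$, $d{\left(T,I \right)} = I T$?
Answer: $6465$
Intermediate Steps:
$Y{\left(W \right)} = \frac{3 W}{2}$ ($Y{\left(W \right)} = - \frac{\left(-3\right) W}{2} = \frac{3 W}{2}$)
$\left(C{\left(d{\left(-3,-1 \right)} \right)} + Y{\left(c{\left(4 \right)} \right)}\right) 431 = \left(21 + \frac{3}{2} \left(-4\right)\right) 431 = \left(21 - 6\right) 431 = 15 \cdot 431 = 6465$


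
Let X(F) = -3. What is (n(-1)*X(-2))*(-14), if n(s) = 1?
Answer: 42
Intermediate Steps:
(n(-1)*X(-2))*(-14) = (1*(-3))*(-14) = -3*(-14) = 42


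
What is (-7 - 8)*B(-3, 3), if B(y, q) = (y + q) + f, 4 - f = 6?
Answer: 30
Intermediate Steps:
f = -2 (f = 4 - 1*6 = 4 - 6 = -2)
B(y, q) = -2 + q + y (B(y, q) = (y + q) - 2 = (q + y) - 2 = -2 + q + y)
(-7 - 8)*B(-3, 3) = (-7 - 8)*(-2 + 3 - 3) = -15*(-2) = 30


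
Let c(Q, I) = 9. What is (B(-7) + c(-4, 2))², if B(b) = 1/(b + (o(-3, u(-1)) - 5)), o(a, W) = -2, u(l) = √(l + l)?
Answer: 15625/196 ≈ 79.719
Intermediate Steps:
u(l) = √2*√l (u(l) = √(2*l) = √2*√l)
B(b) = 1/(-7 + b) (B(b) = 1/(b + (-2 - 5)) = 1/(b - 7) = 1/(-7 + b))
(B(-7) + c(-4, 2))² = (1/(-7 - 7) + 9)² = (1/(-14) + 9)² = (-1/14 + 9)² = (125/14)² = 15625/196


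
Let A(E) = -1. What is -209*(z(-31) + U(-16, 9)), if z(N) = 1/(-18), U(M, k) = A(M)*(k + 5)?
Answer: 52877/18 ≈ 2937.6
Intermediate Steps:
U(M, k) = -5 - k (U(M, k) = -(k + 5) = -(5 + k) = -5 - k)
z(N) = -1/18
-209*(z(-31) + U(-16, 9)) = -209*(-1/18 + (-5 - 1*9)) = -209*(-1/18 + (-5 - 9)) = -209*(-1/18 - 14) = -209*(-253/18) = 52877/18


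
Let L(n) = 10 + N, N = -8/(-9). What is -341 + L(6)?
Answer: -2971/9 ≈ -330.11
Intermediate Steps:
N = 8/9 (N = -8*(-1/9) = 8/9 ≈ 0.88889)
L(n) = 98/9 (L(n) = 10 + 8/9 = 98/9)
-341 + L(6) = -341 + 98/9 = -2971/9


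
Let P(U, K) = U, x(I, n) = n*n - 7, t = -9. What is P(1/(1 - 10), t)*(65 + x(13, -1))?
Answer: -59/9 ≈ -6.5556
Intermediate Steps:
x(I, n) = -7 + n² (x(I, n) = n² - 7 = -7 + n²)
P(1/(1 - 10), t)*(65 + x(13, -1)) = (65 + (-7 + (-1)²))/(1 - 10) = (65 + (-7 + 1))/(-9) = -(65 - 6)/9 = -⅑*59 = -59/9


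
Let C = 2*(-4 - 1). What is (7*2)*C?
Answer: -140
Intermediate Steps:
C = -10 (C = 2*(-5) = -10)
(7*2)*C = (7*2)*(-10) = 14*(-10) = -140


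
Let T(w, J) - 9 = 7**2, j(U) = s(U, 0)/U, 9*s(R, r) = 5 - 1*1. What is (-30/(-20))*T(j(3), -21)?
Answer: 87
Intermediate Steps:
s(R, r) = 4/9 (s(R, r) = (5 - 1*1)/9 = (5 - 1)/9 = (1/9)*4 = 4/9)
j(U) = 4/(9*U)
T(w, J) = 58 (T(w, J) = 9 + 7**2 = 9 + 49 = 58)
(-30/(-20))*T(j(3), -21) = -30/(-20)*58 = -30*(-1/20)*58 = (3/2)*58 = 87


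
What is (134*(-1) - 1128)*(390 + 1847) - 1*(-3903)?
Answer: -2819191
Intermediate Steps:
(134*(-1) - 1128)*(390 + 1847) - 1*(-3903) = (-134 - 1128)*2237 + 3903 = -1262*2237 + 3903 = -2823094 + 3903 = -2819191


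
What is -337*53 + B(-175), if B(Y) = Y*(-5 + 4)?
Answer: -17686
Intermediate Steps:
B(Y) = -Y (B(Y) = Y*(-1) = -Y)
-337*53 + B(-175) = -337*53 - 1*(-175) = -17861 + 175 = -17686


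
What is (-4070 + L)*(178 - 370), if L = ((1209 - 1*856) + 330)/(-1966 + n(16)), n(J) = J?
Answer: 253989856/325 ≈ 7.8151e+5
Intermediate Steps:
L = -683/1950 (L = ((1209 - 1*856) + 330)/(-1966 + 16) = ((1209 - 856) + 330)/(-1950) = (353 + 330)*(-1/1950) = 683*(-1/1950) = -683/1950 ≈ -0.35026)
(-4070 + L)*(178 - 370) = (-4070 - 683/1950)*(178 - 370) = -7937183/1950*(-192) = 253989856/325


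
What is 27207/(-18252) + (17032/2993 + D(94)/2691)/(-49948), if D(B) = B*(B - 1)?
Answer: -2598860399617/1743253778604 ≈ -1.4908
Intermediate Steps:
D(B) = B*(-1 + B)
27207/(-18252) + (17032/2993 + D(94)/2691)/(-49948) = 27207/(-18252) + (17032/2993 + (94*(-1 + 94))/2691)/(-49948) = 27207*(-1/18252) + (17032*(1/2993) + (94*93)*(1/2691))*(-1/49948) = -3023/2028 + (17032/2993 + 8742*(1/2691))*(-1/49948) = -3023/2028 + (17032/2993 + 2914/897)*(-1/49948) = -3023/2028 + (23999306/2684721)*(-1/49948) = -3023/2028 - 11999653/67048222254 = -2598860399617/1743253778604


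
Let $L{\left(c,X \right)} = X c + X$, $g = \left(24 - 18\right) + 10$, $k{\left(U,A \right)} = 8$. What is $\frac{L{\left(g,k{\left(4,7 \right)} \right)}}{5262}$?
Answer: $\frac{68}{2631} \approx 0.025846$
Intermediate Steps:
$g = 16$ ($g = 6 + 10 = 16$)
$L{\left(c,X \right)} = X + X c$
$\frac{L{\left(g,k{\left(4,7 \right)} \right)}}{5262} = \frac{8 \left(1 + 16\right)}{5262} = 8 \cdot 17 \cdot \frac{1}{5262} = 136 \cdot \frac{1}{5262} = \frac{68}{2631}$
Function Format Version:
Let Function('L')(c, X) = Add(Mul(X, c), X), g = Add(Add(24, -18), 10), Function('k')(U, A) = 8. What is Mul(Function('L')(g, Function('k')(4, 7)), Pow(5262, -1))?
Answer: Rational(68, 2631) ≈ 0.025846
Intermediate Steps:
g = 16 (g = Add(6, 10) = 16)
Function('L')(c, X) = Add(X, Mul(X, c))
Mul(Function('L')(g, Function('k')(4, 7)), Pow(5262, -1)) = Mul(Mul(8, Add(1, 16)), Pow(5262, -1)) = Mul(Mul(8, 17), Rational(1, 5262)) = Mul(136, Rational(1, 5262)) = Rational(68, 2631)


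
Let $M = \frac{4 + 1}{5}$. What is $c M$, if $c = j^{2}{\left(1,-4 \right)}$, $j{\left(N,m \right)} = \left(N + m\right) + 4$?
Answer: $1$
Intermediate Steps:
$j{\left(N,m \right)} = 4 + N + m$
$c = 1$ ($c = \left(4 + 1 - 4\right)^{2} = 1^{2} = 1$)
$M = 1$ ($M = 5 \cdot \frac{1}{5} = 1$)
$c M = 1 \cdot 1 = 1$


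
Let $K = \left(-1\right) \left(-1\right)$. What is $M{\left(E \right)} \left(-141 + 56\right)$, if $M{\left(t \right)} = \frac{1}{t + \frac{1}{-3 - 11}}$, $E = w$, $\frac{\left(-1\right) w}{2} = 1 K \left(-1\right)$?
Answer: $- \frac{1190}{27} \approx -44.074$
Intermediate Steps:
$K = 1$
$w = 2$ ($w = - 2 \cdot 1 \cdot 1 \left(-1\right) = - 2 \cdot 1 \left(-1\right) = \left(-2\right) \left(-1\right) = 2$)
$E = 2$
$M{\left(t \right)} = \frac{1}{- \frac{1}{14} + t}$ ($M{\left(t \right)} = \frac{1}{t + \frac{1}{-14}} = \frac{1}{t - \frac{1}{14}} = \frac{1}{- \frac{1}{14} + t}$)
$M{\left(E \right)} \left(-141 + 56\right) = \frac{14}{-1 + 14 \cdot 2} \left(-141 + 56\right) = \frac{14}{-1 + 28} \left(-85\right) = \frac{14}{27} \left(-85\right) = - \frac{1190}{27}$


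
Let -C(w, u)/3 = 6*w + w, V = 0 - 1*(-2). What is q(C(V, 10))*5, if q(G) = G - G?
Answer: 0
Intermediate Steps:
V = 2 (V = 0 + 2 = 2)
C(w, u) = -21*w (C(w, u) = -3*(6*w + w) = -21*w)
q(G) = 0
q(C(V, 10))*5 = 0*5 = 0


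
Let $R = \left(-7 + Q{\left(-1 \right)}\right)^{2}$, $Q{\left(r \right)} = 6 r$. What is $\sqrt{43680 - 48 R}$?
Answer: $12 \sqrt{247} \approx 188.59$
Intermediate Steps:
$R = 169$ ($R = \left(-7 + 6 \left(-1\right)\right)^{2} = \left(-7 - 6\right)^{2} = \left(-13\right)^{2} = 169$)
$\sqrt{43680 - 48 R} = \sqrt{43680 - 8112} = \sqrt{35568} = 12 \sqrt{247}$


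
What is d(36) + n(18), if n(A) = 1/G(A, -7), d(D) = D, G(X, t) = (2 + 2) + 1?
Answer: 181/5 ≈ 36.200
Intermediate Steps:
G(X, t) = 5 (G(X, t) = 4 + 1 = 5)
n(A) = ⅕ (n(A) = 1/5 = ⅕)
d(36) + n(18) = 36 + ⅕ = 181/5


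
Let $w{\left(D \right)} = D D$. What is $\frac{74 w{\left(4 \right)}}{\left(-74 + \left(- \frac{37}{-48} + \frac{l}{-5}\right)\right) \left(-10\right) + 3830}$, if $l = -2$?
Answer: $\frac{28416}{109399} \approx 0.25975$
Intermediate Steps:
$w{\left(D \right)} = D^{2}$
$\frac{74 w{\left(4 \right)}}{\left(-74 + \left(- \frac{37}{-48} + \frac{l}{-5}\right)\right) \left(-10\right) + 3830} = \frac{74 \cdot 4^{2}}{\left(-74 - \left(- \frac{37}{48} - \frac{2}{5}\right)\right) \left(-10\right) + 3830} = \frac{74 \cdot 16}{\left(-74 - - \frac{281}{240}\right) \left(-10\right) + 3830} = \frac{1}{\left(-74 + \left(\frac{37}{48} + \frac{2}{5}\right)\right) \left(-10\right) + 3830} \cdot 1184 = \frac{1}{\left(-74 + \frac{281}{240}\right) \left(-10\right) + 3830} \cdot 1184 = \frac{1}{\left(- \frac{17479}{240}\right) \left(-10\right) + 3830} \cdot 1184 = \frac{1}{\frac{17479}{24} + 3830} \cdot 1184 = \frac{1}{\frac{109399}{24}} \cdot 1184 = \frac{24}{109399} \cdot 1184 = \frac{28416}{109399}$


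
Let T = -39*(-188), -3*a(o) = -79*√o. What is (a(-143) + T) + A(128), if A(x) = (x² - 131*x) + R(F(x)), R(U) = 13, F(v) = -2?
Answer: 6961 + 79*I*√143/3 ≈ 6961.0 + 314.9*I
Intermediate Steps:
a(o) = 79*√o/3 (a(o) = -(-79)*√o/3 = 79*√o/3)
A(x) = 13 + x² - 131*x (A(x) = (x² - 131*x) + 13 = 13 + x² - 131*x)
T = 7332
(a(-143) + T) + A(128) = (79*√(-143)/3 + 7332) + (13 + 128² - 131*128) = (79*(I*√143)/3 + 7332) + (13 + 16384 - 16768) = (79*I*√143/3 + 7332) - 371 = (7332 + 79*I*√143/3) - 371 = 6961 + 79*I*√143/3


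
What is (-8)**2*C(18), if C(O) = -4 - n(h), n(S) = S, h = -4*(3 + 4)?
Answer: 1536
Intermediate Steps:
h = -28 (h = -4*7 = -28)
C(O) = 24 (C(O) = -4 - 1*(-28) = -4 + 28 = 24)
(-8)**2*C(18) = (-8)**2*24 = 64*24 = 1536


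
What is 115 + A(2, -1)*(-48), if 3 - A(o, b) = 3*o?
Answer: 259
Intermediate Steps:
A(o, b) = 3 - 3*o
115 + A(2, -1)*(-48) = 115 + (3 - 3*2)*(-48) = 115 + (3 - 6)*(-48) = 115 - 3*(-48) = 115 + 144 = 259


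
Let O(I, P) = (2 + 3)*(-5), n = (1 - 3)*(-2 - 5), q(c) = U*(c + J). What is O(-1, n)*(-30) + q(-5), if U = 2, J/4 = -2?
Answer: 724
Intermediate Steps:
J = -8 (J = 4*(-2) = -8)
q(c) = -16 + 2*c (q(c) = 2*(c - 8) = 2*(-8 + c) = -16 + 2*c)
n = 14 (n = -2*(-7) = 14)
O(I, P) = -25 (O(I, P) = 5*(-5) = -25)
O(-1, n)*(-30) + q(-5) = -25*(-30) + (-16 + 2*(-5)) = 750 + (-16 - 10) = 750 - 26 = 724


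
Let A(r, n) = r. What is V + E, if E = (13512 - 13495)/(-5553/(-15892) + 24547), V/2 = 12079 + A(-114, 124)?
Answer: 9335248264774/390106477 ≈ 23930.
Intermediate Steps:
V = 23930 (V = 2*(12079 - 114) = 2*11965 = 23930)
E = 270164/390106477 (E = 17/(-5553*(-1/15892) + 24547) = 17/(5553/15892 + 24547) = 17/(390106477/15892) = 17*(15892/390106477) = 270164/390106477 ≈ 0.00069254)
V + E = 23930 + 270164/390106477 = 9335248264774/390106477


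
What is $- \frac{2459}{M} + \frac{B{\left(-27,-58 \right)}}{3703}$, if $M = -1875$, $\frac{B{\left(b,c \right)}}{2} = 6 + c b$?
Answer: $\frac{15000677}{6943125} \approx 2.1605$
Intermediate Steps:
$B{\left(b,c \right)} = 12 + 2 b c$ ($B{\left(b,c \right)} = 2 \left(6 + c b\right) = 2 \left(6 + b c\right) = 12 + 2 b c$)
$- \frac{2459}{M} + \frac{B{\left(-27,-58 \right)}}{3703} = - \frac{2459}{-1875} + \frac{12 + 2 \left(-27\right) \left(-58\right)}{3703} = \left(-2459\right) \left(- \frac{1}{1875}\right) + \left(12 + 3132\right) \frac{1}{3703} = \frac{2459}{1875} + 3144 \cdot \frac{1}{3703} = \frac{2459}{1875} + \frac{3144}{3703} = \frac{15000677}{6943125}$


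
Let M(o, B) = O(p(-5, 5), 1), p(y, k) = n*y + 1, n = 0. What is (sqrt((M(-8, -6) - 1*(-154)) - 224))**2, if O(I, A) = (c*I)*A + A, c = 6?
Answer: -63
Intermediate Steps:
p(y, k) = 1 (p(y, k) = 0*y + 1 = 0 + 1 = 1)
O(I, A) = A + 6*A*I (O(I, A) = (6*I)*A + A = 6*A*I + A = A + 6*A*I)
M(o, B) = 7 (M(o, B) = 1*(1 + 6*1) = 1*(1 + 6) = 1*7 = 7)
(sqrt((M(-8, -6) - 1*(-154)) - 224))**2 = (sqrt((7 - 1*(-154)) - 224))**2 = (sqrt((7 + 154) - 224))**2 = (sqrt(161 - 224))**2 = (sqrt(-63))**2 = (3*I*sqrt(7))**2 = -63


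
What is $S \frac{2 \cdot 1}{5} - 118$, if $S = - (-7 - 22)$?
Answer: $- \frac{532}{5} \approx -106.4$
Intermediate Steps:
$S = 29$ ($S = - (-7 - 22) = \left(-1\right) \left(-29\right) = 29$)
$S \frac{2 \cdot 1}{5} - 118 = 29 \frac{2 \cdot 1}{5} - 118 = 29 \cdot 2 \cdot \frac{1}{5} - 118 = 29 \cdot \frac{2}{5} - 118 = \frac{58}{5} - 118 = - \frac{532}{5}$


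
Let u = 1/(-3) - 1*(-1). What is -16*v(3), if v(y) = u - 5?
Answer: 208/3 ≈ 69.333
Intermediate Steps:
u = ⅔ (u = 1*(-⅓) + 1 = -⅓ + 1 = ⅔ ≈ 0.66667)
v(y) = -13/3 (v(y) = ⅔ - 5 = -13/3)
-16*v(3) = -16*(-13/3) = 208/3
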